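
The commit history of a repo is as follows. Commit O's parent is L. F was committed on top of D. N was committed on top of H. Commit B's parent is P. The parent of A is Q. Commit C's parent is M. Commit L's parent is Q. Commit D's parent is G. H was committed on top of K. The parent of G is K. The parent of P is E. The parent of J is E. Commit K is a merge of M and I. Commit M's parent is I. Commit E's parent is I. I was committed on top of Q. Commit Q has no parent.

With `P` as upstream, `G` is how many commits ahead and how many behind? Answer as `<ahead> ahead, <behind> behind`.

3 ahead, 2 behind

Reachable from G: {G, I, K, M, Q}.
Reachable from P: {E, I, P, Q}.
Only in G's history (ahead): {G, K, M} — 3.
Only in P's history (behind): {E, P} — 2.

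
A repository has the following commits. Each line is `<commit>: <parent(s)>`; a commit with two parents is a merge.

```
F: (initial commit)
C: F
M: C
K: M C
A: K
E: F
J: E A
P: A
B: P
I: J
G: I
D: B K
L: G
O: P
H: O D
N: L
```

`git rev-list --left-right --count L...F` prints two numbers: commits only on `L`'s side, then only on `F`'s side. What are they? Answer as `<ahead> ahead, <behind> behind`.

Reachable from L: {A, C, E, F, G, I, J, K, L, M}.
Reachable from F: {F}.
Only in L's history (ahead): {A, C, E, G, I, J, K, L, M} — 9.
Only in F's history (behind): {} — 0.

9 ahead, 0 behind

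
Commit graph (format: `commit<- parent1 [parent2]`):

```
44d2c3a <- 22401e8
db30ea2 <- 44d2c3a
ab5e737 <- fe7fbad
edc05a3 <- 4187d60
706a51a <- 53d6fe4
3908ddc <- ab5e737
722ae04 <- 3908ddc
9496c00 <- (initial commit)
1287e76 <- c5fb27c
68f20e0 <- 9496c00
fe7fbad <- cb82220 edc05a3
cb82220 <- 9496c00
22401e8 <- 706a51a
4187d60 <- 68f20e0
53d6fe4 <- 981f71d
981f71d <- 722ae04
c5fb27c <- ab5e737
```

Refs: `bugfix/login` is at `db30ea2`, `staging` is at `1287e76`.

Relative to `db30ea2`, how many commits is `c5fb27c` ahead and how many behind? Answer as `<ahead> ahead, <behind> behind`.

1 ahead, 8 behind

Reachable from c5fb27c: {4187d60, 68f20e0, 9496c00, ab5e737, c5fb27c, cb82220, edc05a3, fe7fbad}.
Reachable from db30ea2: {22401e8, 3908ddc, 4187d60, 44d2c3a, 53d6fe4, 68f20e0, 706a51a, 722ae04, 9496c00, 981f71d, ab5e737, cb82220, db30ea2, edc05a3, fe7fbad}.
Only in c5fb27c's history (ahead): {c5fb27c} — 1.
Only in db30ea2's history (behind): {22401e8, 3908ddc, 44d2c3a, 53d6fe4, 706a51a, 722ae04, 981f71d, db30ea2} — 8.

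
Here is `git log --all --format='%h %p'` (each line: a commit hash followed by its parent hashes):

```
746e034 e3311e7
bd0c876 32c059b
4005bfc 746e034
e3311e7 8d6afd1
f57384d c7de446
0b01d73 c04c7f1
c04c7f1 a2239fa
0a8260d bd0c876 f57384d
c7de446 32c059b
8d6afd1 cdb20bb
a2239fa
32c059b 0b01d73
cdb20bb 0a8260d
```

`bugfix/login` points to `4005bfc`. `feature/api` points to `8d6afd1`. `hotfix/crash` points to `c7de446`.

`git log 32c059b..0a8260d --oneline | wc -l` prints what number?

4

Reachable from 0a8260d: {0a8260d, 0b01d73, 32c059b, a2239fa, bd0c876, c04c7f1, c7de446, f57384d}.
Reachable from 32c059b: {0b01d73, 32c059b, a2239fa, c04c7f1}.
In 0a8260d's history but not 32c059b's: {0a8260d, bd0c876, c7de446, f57384d} — 4 commits.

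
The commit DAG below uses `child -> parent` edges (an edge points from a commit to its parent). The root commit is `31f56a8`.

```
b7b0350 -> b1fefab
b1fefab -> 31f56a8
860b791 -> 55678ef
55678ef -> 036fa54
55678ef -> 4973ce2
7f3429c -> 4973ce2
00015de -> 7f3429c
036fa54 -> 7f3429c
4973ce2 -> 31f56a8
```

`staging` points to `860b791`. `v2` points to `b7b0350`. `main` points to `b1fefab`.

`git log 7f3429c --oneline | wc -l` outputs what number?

Walking parent pointers from 7f3429c: reachable set = {31f56a8, 4973ce2, 7f3429c}.
That is 3 commits.

3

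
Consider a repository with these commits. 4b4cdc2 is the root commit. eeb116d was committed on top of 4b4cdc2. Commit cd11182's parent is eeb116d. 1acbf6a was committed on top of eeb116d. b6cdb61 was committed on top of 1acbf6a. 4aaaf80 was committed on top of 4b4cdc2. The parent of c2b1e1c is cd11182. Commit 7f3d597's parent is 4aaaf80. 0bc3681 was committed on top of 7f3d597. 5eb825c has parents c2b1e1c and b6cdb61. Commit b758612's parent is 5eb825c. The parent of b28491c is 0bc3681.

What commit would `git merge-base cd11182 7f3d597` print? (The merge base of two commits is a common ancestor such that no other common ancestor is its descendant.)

Ancestors of cd11182: {4b4cdc2, cd11182, eeb116d}.
Ancestors of 7f3d597: {4aaaf80, 4b4cdc2, 7f3d597}.
Common ancestors: {4b4cdc2}.
The only common ancestor is 4b4cdc2, so it is the merge base.

4b4cdc2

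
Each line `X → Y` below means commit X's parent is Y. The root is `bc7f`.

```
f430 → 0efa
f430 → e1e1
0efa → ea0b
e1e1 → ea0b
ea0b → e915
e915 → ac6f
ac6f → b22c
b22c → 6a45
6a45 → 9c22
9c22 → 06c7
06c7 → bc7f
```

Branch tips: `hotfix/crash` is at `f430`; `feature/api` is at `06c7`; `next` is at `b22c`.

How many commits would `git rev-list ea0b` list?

8

Walking parent pointers from ea0b: reachable set = {06c7, 6a45, 9c22, ac6f, b22c, bc7f, e915, ea0b}.
That is 8 commits.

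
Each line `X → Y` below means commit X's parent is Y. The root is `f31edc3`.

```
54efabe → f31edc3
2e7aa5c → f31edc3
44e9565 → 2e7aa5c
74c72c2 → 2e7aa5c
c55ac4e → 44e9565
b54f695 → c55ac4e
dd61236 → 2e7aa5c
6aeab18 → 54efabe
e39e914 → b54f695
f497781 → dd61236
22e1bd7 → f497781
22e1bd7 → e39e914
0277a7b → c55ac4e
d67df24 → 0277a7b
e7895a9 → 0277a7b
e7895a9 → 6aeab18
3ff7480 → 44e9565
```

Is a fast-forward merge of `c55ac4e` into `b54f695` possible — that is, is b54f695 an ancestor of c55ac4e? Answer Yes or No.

No

A fast-forward from b54f695 to c55ac4e is possible iff b54f695 is an ancestor of c55ac4e.
Ancestors of c55ac4e: {2e7aa5c, 44e9565, c55ac4e, f31edc3}.
b54f695 is not among them, so fast-forward is not possible.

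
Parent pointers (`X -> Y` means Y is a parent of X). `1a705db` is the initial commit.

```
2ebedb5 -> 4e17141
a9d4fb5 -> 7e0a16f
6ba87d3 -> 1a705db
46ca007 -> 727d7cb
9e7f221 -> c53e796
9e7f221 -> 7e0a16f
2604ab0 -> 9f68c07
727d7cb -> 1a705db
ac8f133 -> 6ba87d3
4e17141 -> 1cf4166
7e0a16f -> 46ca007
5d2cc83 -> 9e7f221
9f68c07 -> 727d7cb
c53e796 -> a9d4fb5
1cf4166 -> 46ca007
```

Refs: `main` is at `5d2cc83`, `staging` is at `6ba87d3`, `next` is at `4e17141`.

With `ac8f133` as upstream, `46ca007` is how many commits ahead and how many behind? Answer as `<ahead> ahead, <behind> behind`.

2 ahead, 2 behind

Reachable from 46ca007: {1a705db, 46ca007, 727d7cb}.
Reachable from ac8f133: {1a705db, 6ba87d3, ac8f133}.
Only in 46ca007's history (ahead): {46ca007, 727d7cb} — 2.
Only in ac8f133's history (behind): {6ba87d3, ac8f133} — 2.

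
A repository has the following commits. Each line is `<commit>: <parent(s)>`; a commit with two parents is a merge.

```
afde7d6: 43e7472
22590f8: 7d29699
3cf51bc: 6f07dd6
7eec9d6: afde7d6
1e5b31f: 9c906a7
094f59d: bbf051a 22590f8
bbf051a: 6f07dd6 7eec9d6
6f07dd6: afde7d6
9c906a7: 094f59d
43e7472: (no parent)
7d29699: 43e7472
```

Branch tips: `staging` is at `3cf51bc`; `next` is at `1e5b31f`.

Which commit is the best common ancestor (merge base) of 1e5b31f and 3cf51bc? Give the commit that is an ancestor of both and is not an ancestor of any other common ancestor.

Ancestors of 1e5b31f: {094f59d, 1e5b31f, 22590f8, 43e7472, 6f07dd6, 7d29699, 7eec9d6, 9c906a7, afde7d6, bbf051a}.
Ancestors of 3cf51bc: {3cf51bc, 43e7472, 6f07dd6, afde7d6}.
Common ancestors: {43e7472, 6f07dd6, afde7d6}.
Among these, 6f07dd6 is not an ancestor of any other common ancestor — it is the merge base.

6f07dd6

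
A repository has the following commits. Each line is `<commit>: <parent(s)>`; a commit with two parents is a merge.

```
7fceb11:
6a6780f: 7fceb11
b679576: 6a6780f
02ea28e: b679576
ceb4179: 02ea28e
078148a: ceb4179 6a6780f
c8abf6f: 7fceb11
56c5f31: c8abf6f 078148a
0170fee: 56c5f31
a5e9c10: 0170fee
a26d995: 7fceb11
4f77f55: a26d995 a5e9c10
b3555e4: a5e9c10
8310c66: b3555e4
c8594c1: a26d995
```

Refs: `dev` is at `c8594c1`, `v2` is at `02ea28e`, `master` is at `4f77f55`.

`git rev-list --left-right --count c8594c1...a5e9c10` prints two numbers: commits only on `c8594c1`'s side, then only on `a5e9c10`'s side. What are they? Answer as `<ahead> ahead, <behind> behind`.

Reachable from c8594c1: {7fceb11, a26d995, c8594c1}.
Reachable from a5e9c10: {0170fee, 02ea28e, 078148a, 56c5f31, 6a6780f, 7fceb11, a5e9c10, b679576, c8abf6f, ceb4179}.
Only in c8594c1's history (ahead): {a26d995, c8594c1} — 2.
Only in a5e9c10's history (behind): {0170fee, 02ea28e, 078148a, 56c5f31, 6a6780f, a5e9c10, b679576, c8abf6f, ceb4179} — 9.

2 ahead, 9 behind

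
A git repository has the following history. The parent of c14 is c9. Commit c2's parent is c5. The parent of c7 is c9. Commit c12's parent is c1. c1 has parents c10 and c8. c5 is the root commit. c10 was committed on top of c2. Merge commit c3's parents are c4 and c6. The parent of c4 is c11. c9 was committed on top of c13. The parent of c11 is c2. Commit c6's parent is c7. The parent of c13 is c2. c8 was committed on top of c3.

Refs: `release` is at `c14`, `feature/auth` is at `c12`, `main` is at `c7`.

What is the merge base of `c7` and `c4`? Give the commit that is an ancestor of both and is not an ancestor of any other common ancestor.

Ancestors of c7: {c13, c2, c5, c7, c9}.
Ancestors of c4: {c11, c2, c4, c5}.
Common ancestors: {c2, c5}.
Among these, c2 is not an ancestor of any other common ancestor — it is the merge base.

c2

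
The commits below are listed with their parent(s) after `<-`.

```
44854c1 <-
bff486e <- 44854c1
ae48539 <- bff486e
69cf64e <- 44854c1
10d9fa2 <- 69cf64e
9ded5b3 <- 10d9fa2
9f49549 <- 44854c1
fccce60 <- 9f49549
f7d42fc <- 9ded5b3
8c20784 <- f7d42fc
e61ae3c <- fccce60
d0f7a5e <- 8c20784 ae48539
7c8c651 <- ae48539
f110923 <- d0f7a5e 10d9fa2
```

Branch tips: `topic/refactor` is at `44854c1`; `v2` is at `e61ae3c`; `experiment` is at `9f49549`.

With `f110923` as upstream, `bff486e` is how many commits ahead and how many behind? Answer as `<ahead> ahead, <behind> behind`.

Reachable from bff486e: {44854c1, bff486e}.
Reachable from f110923: {10d9fa2, 44854c1, 69cf64e, 8c20784, 9ded5b3, ae48539, bff486e, d0f7a5e, f110923, f7d42fc}.
Only in bff486e's history (ahead): {} — 0.
Only in f110923's history (behind): {10d9fa2, 69cf64e, 8c20784, 9ded5b3, ae48539, d0f7a5e, f110923, f7d42fc} — 8.

0 ahead, 8 behind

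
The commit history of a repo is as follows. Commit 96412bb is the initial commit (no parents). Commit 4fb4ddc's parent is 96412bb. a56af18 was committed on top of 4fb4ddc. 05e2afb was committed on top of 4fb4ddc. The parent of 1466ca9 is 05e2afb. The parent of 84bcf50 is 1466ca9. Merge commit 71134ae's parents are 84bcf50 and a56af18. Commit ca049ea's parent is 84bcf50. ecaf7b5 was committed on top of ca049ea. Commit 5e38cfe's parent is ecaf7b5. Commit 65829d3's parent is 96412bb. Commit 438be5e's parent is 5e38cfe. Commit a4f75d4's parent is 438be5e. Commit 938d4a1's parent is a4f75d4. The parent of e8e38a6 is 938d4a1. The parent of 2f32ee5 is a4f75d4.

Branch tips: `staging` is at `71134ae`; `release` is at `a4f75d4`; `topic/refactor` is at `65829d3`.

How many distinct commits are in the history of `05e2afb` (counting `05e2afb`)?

3

Walking parent pointers from 05e2afb: reachable set = {05e2afb, 4fb4ddc, 96412bb}.
That is 3 commits.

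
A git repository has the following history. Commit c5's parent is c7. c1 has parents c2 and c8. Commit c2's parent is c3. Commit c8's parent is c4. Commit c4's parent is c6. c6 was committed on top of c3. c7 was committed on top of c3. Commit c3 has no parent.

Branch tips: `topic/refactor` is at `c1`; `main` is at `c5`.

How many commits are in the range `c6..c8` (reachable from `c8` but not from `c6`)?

Reachable from c8: {c3, c4, c6, c8}.
Reachable from c6: {c3, c6}.
In c8's history but not c6's: {c4, c8} — 2 commits.

2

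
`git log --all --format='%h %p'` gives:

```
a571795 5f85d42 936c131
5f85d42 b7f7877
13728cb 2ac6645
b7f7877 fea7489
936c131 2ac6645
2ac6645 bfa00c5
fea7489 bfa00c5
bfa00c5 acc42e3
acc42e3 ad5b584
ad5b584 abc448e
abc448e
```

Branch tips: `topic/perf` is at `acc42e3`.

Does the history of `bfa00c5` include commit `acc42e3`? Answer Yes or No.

Yes

Ancestors of bfa00c5 (commits reachable by following parents): {abc448e, acc42e3, ad5b584, bfa00c5}.
acc42e3 is in that set, so it is an ancestor of bfa00c5.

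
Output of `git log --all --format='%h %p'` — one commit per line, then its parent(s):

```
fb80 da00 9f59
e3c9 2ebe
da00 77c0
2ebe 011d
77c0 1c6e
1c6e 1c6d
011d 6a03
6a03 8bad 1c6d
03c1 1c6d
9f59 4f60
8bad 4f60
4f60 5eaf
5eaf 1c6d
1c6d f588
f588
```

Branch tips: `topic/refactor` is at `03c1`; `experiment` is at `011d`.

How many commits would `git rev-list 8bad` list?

Walking parent pointers from 8bad: reachable set = {1c6d, 4f60, 5eaf, 8bad, f588}.
That is 5 commits.

5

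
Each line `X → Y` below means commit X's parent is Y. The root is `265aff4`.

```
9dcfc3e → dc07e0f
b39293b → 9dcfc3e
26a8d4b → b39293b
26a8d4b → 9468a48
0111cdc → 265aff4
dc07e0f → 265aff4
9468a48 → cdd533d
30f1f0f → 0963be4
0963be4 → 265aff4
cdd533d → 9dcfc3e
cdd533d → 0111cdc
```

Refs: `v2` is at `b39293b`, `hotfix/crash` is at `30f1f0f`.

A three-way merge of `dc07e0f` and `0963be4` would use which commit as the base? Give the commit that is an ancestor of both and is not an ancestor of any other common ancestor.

265aff4

Ancestors of dc07e0f: {265aff4, dc07e0f}.
Ancestors of 0963be4: {0963be4, 265aff4}.
Common ancestors: {265aff4}.
The only common ancestor is 265aff4, so it is the merge base.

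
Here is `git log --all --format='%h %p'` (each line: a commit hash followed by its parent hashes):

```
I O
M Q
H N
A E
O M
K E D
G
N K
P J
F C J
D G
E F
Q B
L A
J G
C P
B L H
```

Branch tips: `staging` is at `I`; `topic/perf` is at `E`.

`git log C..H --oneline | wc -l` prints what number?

Reachable from H: {C, D, E, F, G, H, J, K, N, P}.
Reachable from C: {C, G, J, P}.
In H's history but not C's: {D, E, F, H, K, N} — 6 commits.

6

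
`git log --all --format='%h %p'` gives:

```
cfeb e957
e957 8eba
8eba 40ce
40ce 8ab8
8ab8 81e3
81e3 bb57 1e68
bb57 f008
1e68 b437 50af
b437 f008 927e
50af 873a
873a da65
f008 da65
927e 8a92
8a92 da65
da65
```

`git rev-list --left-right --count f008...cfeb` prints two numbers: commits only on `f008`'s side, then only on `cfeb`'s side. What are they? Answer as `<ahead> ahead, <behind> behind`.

0 ahead, 13 behind

Reachable from f008: {da65, f008}.
Reachable from cfeb: {1e68, 40ce, 50af, 81e3, 873a, 8a92, 8ab8, 8eba, 927e, b437, bb57, cfeb, da65, e957, f008}.
Only in f008's history (ahead): {} — 0.
Only in cfeb's history (behind): {1e68, 40ce, 50af, 81e3, 873a, 8a92, 8ab8, 8eba, 927e, b437, bb57, cfeb, e957} — 13.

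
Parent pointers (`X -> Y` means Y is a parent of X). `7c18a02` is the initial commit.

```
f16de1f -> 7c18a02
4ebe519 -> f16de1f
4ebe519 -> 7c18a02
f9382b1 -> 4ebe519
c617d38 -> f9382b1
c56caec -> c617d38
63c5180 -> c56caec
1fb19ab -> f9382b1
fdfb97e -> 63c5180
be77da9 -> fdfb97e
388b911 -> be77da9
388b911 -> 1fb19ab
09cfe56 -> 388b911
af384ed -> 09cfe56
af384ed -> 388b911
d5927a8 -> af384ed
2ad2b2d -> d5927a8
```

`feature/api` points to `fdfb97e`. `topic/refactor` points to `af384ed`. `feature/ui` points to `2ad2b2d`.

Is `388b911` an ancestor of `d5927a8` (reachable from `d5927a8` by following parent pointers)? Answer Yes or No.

Ancestors of d5927a8 (commits reachable by following parents): {09cfe56, 1fb19ab, 388b911, 4ebe519, 63c5180, 7c18a02, af384ed, be77da9, c56caec, c617d38, d5927a8, f16de1f, f9382b1, fdfb97e}.
388b911 is in that set, so it is an ancestor of d5927a8.

Yes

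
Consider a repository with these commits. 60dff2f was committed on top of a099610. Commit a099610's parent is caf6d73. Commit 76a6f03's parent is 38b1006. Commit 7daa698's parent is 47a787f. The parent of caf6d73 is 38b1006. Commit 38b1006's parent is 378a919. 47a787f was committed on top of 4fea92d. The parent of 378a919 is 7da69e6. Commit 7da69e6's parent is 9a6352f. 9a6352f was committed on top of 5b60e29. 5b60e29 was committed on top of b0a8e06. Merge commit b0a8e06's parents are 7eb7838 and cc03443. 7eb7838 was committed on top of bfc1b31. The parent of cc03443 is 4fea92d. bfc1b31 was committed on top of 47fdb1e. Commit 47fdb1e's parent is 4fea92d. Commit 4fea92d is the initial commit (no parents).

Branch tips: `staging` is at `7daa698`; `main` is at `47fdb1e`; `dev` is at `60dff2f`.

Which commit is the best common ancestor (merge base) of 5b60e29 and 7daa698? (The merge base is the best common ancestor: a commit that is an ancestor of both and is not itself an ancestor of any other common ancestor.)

Ancestors of 5b60e29: {47fdb1e, 4fea92d, 5b60e29, 7eb7838, b0a8e06, bfc1b31, cc03443}.
Ancestors of 7daa698: {47a787f, 4fea92d, 7daa698}.
Common ancestors: {4fea92d}.
The only common ancestor is 4fea92d, so it is the merge base.

4fea92d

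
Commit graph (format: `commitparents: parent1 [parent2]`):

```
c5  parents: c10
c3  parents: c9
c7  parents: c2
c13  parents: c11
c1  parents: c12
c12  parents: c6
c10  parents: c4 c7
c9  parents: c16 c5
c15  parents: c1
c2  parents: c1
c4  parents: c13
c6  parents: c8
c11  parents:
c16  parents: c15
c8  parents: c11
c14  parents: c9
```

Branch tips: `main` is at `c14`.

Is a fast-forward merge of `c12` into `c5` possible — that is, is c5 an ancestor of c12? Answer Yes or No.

No

A fast-forward from c5 to c12 is possible iff c5 is an ancestor of c12.
Ancestors of c12: {c11, c12, c6, c8}.
c5 is not among them, so fast-forward is not possible.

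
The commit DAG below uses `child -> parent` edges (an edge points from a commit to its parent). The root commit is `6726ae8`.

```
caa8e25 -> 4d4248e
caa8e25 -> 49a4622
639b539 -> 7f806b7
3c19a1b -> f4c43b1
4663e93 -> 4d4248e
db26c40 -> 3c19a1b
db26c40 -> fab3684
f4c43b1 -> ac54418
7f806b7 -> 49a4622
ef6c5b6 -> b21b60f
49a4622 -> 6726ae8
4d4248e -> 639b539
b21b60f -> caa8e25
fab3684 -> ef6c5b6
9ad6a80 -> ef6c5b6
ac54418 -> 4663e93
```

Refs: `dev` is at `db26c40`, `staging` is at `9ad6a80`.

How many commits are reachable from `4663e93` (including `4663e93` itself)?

Walking parent pointers from 4663e93: reachable set = {4663e93, 49a4622, 4d4248e, 639b539, 6726ae8, 7f806b7}.
That is 6 commits.

6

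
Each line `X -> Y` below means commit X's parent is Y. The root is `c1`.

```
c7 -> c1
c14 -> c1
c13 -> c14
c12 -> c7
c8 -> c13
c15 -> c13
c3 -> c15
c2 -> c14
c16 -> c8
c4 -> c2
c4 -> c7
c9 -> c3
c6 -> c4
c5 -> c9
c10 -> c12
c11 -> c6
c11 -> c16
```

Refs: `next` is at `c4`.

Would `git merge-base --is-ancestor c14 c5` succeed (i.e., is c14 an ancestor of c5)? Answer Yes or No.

Ancestors of c5 (commits reachable by following parents): {c1, c13, c14, c15, c3, c5, c9}.
c14 is in that set, so it is an ancestor of c5.

Yes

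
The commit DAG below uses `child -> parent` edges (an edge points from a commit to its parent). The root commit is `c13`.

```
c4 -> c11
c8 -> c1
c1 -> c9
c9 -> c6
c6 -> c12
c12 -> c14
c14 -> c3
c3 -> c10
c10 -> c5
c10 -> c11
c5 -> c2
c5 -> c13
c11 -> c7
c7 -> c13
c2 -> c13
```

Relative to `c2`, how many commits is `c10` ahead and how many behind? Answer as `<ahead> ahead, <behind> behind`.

Reachable from c10: {c10, c11, c13, c2, c5, c7}.
Reachable from c2: {c13, c2}.
Only in c10's history (ahead): {c10, c11, c5, c7} — 4.
Only in c2's history (behind): {} — 0.

4 ahead, 0 behind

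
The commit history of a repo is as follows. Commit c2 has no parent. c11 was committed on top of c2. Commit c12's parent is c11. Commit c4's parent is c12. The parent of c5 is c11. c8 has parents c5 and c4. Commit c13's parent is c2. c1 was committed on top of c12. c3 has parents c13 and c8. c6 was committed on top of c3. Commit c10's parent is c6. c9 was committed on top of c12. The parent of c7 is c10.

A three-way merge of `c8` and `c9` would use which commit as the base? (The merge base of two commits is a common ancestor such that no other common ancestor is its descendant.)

Ancestors of c8: {c11, c12, c2, c4, c5, c8}.
Ancestors of c9: {c11, c12, c2, c9}.
Common ancestors: {c11, c12, c2}.
Among these, c12 is not an ancestor of any other common ancestor — it is the merge base.

c12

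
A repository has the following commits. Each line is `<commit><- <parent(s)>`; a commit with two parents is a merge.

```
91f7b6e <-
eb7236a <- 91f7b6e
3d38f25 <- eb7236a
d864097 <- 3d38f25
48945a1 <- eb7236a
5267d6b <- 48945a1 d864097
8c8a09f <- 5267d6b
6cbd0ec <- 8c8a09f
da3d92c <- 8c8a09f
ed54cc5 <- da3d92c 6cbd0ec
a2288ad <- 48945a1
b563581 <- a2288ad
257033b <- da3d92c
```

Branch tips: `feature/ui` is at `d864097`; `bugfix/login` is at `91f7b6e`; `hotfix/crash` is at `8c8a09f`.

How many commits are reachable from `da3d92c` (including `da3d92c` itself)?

Walking parent pointers from da3d92c: reachable set = {3d38f25, 48945a1, 5267d6b, 8c8a09f, 91f7b6e, d864097, da3d92c, eb7236a}.
That is 8 commits.

8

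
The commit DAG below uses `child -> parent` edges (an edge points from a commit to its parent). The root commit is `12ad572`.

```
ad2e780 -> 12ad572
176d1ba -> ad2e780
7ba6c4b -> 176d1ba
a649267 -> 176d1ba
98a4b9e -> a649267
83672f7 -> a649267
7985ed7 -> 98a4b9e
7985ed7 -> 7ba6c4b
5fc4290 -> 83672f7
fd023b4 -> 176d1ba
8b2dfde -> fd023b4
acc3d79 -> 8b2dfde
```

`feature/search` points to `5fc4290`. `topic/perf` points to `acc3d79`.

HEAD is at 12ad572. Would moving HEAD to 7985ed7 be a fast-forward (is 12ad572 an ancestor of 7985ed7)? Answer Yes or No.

Yes

A fast-forward from 12ad572 to 7985ed7 is possible iff 12ad572 is an ancestor of 7985ed7.
Ancestors of 7985ed7: {12ad572, 176d1ba, 7985ed7, 7ba6c4b, 98a4b9e, a649267, ad2e780}.
12ad572 is among them, so fast-forward is possible.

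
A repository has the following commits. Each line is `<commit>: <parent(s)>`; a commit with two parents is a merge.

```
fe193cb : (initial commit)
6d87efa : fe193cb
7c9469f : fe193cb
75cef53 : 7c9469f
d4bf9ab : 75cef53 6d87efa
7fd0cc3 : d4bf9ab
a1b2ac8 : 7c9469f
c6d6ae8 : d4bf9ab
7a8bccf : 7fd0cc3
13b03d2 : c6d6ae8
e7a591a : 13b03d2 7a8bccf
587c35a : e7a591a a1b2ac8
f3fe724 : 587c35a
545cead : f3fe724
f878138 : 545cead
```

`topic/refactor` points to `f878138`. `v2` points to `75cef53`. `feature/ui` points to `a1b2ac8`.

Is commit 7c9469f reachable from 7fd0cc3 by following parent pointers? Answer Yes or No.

Yes

Ancestors of 7fd0cc3 (commits reachable by following parents): {6d87efa, 75cef53, 7c9469f, 7fd0cc3, d4bf9ab, fe193cb}.
7c9469f is in that set, so it is an ancestor of 7fd0cc3.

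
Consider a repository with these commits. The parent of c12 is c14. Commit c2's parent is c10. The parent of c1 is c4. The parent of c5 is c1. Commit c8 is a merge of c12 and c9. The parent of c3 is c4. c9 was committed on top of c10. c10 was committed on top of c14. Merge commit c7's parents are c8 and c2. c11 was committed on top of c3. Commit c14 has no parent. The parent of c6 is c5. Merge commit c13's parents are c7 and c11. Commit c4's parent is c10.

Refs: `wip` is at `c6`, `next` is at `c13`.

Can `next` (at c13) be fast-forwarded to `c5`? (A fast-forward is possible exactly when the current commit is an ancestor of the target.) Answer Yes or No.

A fast-forward from c13 to c5 is possible iff c13 is an ancestor of c5.
Ancestors of c5: {c1, c10, c14, c4, c5}.
c13 is not among them, so fast-forward is not possible.

No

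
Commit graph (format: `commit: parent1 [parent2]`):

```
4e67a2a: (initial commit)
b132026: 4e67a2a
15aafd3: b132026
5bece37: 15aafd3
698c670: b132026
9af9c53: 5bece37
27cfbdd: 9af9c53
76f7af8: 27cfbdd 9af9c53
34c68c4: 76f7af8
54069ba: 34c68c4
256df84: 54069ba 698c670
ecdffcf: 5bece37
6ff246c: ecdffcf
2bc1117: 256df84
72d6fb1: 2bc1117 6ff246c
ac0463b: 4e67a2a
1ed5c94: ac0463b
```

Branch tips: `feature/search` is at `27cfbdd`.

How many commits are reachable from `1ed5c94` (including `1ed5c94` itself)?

3

Walking parent pointers from 1ed5c94: reachable set = {1ed5c94, 4e67a2a, ac0463b}.
That is 3 commits.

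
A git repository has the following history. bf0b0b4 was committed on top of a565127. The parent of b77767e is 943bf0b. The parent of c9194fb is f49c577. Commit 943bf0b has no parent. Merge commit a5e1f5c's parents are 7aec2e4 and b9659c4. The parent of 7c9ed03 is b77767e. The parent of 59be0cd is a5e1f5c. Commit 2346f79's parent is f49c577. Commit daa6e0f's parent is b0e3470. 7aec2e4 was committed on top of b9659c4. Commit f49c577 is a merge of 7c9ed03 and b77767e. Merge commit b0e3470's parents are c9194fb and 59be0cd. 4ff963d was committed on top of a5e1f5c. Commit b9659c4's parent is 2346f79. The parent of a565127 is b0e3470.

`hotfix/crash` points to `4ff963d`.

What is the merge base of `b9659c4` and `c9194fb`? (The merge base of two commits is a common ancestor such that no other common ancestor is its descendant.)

Ancestors of b9659c4: {2346f79, 7c9ed03, 943bf0b, b77767e, b9659c4, f49c577}.
Ancestors of c9194fb: {7c9ed03, 943bf0b, b77767e, c9194fb, f49c577}.
Common ancestors: {7c9ed03, 943bf0b, b77767e, f49c577}.
Among these, f49c577 is not an ancestor of any other common ancestor — it is the merge base.

f49c577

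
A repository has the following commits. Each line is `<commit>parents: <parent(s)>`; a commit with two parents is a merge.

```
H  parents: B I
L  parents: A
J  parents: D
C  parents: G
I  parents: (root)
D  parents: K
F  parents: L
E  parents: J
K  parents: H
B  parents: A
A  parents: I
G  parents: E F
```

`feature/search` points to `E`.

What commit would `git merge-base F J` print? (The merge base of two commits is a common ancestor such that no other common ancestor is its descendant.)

Ancestors of F: {A, F, I, L}.
Ancestors of J: {A, B, D, H, I, J, K}.
Common ancestors: {A, I}.
Among these, A is not an ancestor of any other common ancestor — it is the merge base.

A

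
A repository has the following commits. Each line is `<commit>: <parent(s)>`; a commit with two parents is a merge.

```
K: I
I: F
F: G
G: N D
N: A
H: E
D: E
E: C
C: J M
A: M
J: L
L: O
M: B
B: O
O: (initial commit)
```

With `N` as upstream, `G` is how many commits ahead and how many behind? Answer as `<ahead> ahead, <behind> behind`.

6 ahead, 0 behind

Reachable from G: {A, B, C, D, E, G, J, L, M, N, O}.
Reachable from N: {A, B, M, N, O}.
Only in G's history (ahead): {C, D, E, G, J, L} — 6.
Only in N's history (behind): {} — 0.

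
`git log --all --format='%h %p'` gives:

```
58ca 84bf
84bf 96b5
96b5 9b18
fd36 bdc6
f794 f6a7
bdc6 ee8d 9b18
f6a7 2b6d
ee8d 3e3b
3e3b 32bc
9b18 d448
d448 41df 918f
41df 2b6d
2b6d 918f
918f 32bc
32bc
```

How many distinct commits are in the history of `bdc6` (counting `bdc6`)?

9

Walking parent pointers from bdc6: reachable set = {2b6d, 32bc, 3e3b, 41df, 918f, 9b18, bdc6, d448, ee8d}.
That is 9 commits.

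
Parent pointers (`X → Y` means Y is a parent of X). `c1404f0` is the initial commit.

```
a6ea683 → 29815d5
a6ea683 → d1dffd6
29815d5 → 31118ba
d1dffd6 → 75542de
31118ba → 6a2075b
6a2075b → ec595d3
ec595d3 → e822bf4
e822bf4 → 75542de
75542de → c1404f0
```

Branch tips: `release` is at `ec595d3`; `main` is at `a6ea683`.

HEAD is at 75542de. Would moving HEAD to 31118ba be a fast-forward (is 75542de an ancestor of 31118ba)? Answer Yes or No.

A fast-forward from 75542de to 31118ba is possible iff 75542de is an ancestor of 31118ba.
Ancestors of 31118ba: {31118ba, 6a2075b, 75542de, c1404f0, e822bf4, ec595d3}.
75542de is among them, so fast-forward is possible.

Yes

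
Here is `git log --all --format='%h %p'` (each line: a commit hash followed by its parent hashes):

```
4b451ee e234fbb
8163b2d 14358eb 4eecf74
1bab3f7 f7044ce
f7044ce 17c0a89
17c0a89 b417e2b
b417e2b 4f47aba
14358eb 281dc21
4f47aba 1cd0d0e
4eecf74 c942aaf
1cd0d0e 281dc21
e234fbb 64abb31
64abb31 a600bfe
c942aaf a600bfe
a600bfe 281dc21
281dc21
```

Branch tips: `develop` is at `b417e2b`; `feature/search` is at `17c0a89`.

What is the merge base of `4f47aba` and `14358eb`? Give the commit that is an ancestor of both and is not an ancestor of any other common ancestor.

Ancestors of 4f47aba: {1cd0d0e, 281dc21, 4f47aba}.
Ancestors of 14358eb: {14358eb, 281dc21}.
Common ancestors: {281dc21}.
The only common ancestor is 281dc21, so it is the merge base.

281dc21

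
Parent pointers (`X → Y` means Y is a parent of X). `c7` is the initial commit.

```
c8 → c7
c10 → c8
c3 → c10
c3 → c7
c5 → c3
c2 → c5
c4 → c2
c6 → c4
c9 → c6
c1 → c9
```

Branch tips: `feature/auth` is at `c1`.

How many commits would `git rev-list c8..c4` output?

5

Reachable from c4: {c10, c2, c3, c4, c5, c7, c8}.
Reachable from c8: {c7, c8}.
In c4's history but not c8's: {c10, c2, c3, c4, c5} — 5 commits.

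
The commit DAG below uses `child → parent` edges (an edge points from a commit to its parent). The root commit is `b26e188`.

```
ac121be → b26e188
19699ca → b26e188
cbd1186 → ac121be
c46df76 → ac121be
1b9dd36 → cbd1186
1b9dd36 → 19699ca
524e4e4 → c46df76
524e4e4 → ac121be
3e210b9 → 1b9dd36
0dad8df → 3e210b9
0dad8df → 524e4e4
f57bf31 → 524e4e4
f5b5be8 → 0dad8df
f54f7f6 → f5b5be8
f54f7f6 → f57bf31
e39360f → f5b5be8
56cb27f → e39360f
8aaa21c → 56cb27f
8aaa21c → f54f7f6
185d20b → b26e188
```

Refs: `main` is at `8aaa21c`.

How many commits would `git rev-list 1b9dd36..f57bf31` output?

Reachable from f57bf31: {524e4e4, ac121be, b26e188, c46df76, f57bf31}.
Reachable from 1b9dd36: {19699ca, 1b9dd36, ac121be, b26e188, cbd1186}.
In f57bf31's history but not 1b9dd36's: {524e4e4, c46df76, f57bf31} — 3 commits.

3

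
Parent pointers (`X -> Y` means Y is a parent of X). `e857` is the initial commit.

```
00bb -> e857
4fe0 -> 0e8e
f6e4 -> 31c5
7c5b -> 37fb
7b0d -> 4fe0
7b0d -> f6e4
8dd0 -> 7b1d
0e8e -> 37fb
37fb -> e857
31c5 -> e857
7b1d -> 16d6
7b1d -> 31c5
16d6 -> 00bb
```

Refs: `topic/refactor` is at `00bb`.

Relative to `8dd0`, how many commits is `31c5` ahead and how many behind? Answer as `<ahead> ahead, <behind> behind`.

0 ahead, 4 behind

Reachable from 31c5: {31c5, e857}.
Reachable from 8dd0: {00bb, 16d6, 31c5, 7b1d, 8dd0, e857}.
Only in 31c5's history (ahead): {} — 0.
Only in 8dd0's history (behind): {00bb, 16d6, 7b1d, 8dd0} — 4.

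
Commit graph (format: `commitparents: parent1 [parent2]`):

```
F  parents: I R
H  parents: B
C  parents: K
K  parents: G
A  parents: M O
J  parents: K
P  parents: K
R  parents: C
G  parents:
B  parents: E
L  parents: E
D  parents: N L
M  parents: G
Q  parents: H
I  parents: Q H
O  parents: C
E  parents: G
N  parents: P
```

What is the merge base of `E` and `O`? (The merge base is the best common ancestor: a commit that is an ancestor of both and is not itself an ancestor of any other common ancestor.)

Ancestors of E: {E, G}.
Ancestors of O: {C, G, K, O}.
Common ancestors: {G}.
The only common ancestor is G, so it is the merge base.

G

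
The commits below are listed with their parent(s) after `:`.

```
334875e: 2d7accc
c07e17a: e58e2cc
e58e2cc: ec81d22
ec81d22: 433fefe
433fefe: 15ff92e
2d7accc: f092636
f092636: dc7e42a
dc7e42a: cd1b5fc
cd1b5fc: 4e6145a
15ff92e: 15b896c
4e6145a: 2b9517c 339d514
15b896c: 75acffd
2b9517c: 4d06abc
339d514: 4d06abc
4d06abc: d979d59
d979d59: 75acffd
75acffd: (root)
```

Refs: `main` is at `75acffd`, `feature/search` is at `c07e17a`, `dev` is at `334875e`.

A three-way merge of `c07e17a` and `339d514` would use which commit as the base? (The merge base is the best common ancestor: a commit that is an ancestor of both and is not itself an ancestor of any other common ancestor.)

Ancestors of c07e17a: {15b896c, 15ff92e, 433fefe, 75acffd, c07e17a, e58e2cc, ec81d22}.
Ancestors of 339d514: {339d514, 4d06abc, 75acffd, d979d59}.
Common ancestors: {75acffd}.
The only common ancestor is 75acffd, so it is the merge base.

75acffd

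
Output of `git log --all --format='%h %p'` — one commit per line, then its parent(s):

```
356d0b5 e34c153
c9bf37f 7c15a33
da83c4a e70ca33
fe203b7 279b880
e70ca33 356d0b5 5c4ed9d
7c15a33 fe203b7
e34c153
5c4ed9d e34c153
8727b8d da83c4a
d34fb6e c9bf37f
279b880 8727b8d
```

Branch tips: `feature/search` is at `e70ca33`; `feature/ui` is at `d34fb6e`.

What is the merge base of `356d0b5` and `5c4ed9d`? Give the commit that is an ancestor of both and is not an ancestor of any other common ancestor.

Ancestors of 356d0b5: {356d0b5, e34c153}.
Ancestors of 5c4ed9d: {5c4ed9d, e34c153}.
Common ancestors: {e34c153}.
The only common ancestor is e34c153, so it is the merge base.

e34c153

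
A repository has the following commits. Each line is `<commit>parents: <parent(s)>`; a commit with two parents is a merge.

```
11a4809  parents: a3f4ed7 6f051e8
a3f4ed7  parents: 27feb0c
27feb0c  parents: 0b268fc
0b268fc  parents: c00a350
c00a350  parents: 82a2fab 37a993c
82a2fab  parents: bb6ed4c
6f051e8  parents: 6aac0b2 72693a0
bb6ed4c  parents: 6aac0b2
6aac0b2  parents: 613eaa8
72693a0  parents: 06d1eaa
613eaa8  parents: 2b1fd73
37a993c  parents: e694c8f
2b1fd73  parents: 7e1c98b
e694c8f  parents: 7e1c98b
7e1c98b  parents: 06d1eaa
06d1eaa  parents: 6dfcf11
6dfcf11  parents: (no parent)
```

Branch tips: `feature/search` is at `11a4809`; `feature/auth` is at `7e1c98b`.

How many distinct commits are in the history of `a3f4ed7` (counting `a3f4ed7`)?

14

Walking parent pointers from a3f4ed7: reachable set = {06d1eaa, 0b268fc, 27feb0c, 2b1fd73, 37a993c, 613eaa8, 6aac0b2, 6dfcf11, 7e1c98b, 82a2fab, a3f4ed7, bb6ed4c, c00a350, e694c8f}.
That is 14 commits.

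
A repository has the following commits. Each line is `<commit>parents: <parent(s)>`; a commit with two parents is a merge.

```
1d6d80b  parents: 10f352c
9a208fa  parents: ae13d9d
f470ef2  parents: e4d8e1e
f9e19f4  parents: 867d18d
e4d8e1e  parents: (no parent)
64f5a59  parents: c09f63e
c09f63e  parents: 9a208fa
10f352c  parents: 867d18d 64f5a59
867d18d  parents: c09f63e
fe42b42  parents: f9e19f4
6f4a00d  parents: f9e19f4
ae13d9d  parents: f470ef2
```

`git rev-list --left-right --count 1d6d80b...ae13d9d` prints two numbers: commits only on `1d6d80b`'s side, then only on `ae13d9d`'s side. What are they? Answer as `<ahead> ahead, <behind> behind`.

6 ahead, 0 behind

Reachable from 1d6d80b: {10f352c, 1d6d80b, 64f5a59, 867d18d, 9a208fa, ae13d9d, c09f63e, e4d8e1e, f470ef2}.
Reachable from ae13d9d: {ae13d9d, e4d8e1e, f470ef2}.
Only in 1d6d80b's history (ahead): {10f352c, 1d6d80b, 64f5a59, 867d18d, 9a208fa, c09f63e} — 6.
Only in ae13d9d's history (behind): {} — 0.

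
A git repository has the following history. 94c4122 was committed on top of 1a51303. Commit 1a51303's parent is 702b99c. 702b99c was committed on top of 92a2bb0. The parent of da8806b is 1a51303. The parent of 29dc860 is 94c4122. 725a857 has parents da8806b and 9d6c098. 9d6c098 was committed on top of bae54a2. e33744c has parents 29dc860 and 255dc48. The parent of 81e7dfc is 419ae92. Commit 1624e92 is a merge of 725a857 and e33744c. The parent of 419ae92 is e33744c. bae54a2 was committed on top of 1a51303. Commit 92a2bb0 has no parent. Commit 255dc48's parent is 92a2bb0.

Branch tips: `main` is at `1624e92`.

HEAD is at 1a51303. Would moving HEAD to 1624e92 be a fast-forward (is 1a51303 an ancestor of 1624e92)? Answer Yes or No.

A fast-forward from 1a51303 to 1624e92 is possible iff 1a51303 is an ancestor of 1624e92.
Ancestors of 1624e92: {1624e92, 1a51303, 255dc48, 29dc860, 702b99c, 725a857, 92a2bb0, 94c4122, 9d6c098, bae54a2, da8806b, e33744c}.
1a51303 is among them, so fast-forward is possible.

Yes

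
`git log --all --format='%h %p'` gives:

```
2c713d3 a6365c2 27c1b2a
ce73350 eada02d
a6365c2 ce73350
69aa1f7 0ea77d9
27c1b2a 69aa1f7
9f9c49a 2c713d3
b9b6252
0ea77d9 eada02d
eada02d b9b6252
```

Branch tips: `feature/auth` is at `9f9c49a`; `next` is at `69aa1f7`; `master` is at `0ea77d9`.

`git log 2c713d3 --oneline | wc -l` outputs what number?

8

Walking parent pointers from 2c713d3: reachable set = {0ea77d9, 27c1b2a, 2c713d3, 69aa1f7, a6365c2, b9b6252, ce73350, eada02d}.
That is 8 commits.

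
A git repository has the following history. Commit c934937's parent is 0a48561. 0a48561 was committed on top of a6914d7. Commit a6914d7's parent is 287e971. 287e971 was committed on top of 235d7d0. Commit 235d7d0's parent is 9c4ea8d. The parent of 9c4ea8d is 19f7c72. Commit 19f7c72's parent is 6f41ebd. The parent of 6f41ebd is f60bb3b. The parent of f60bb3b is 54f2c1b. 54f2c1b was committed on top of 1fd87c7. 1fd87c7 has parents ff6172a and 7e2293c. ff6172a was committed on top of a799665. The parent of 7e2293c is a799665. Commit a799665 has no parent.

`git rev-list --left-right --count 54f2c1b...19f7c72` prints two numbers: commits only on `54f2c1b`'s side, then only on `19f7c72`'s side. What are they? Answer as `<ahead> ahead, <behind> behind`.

0 ahead, 3 behind

Reachable from 54f2c1b: {1fd87c7, 54f2c1b, 7e2293c, a799665, ff6172a}.
Reachable from 19f7c72: {19f7c72, 1fd87c7, 54f2c1b, 6f41ebd, 7e2293c, a799665, f60bb3b, ff6172a}.
Only in 54f2c1b's history (ahead): {} — 0.
Only in 19f7c72's history (behind): {19f7c72, 6f41ebd, f60bb3b} — 3.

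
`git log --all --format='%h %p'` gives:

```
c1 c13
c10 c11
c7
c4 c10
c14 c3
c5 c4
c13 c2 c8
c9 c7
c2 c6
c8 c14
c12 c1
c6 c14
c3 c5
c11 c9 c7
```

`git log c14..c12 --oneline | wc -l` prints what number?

Reachable from c12: {c1, c10, c11, c12, c13, c14, c2, c3, c4, c5, c6, c7, c8, c9}.
Reachable from c14: {c10, c11, c14, c3, c4, c5, c7, c9}.
In c12's history but not c14's: {c1, c12, c13, c2, c6, c8} — 6 commits.

6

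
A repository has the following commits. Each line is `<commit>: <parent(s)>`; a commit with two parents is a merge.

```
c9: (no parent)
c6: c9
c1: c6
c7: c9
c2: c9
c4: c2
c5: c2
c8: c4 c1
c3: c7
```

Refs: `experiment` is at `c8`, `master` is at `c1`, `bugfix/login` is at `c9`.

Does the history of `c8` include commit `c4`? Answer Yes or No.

Ancestors of c8 (commits reachable by following parents): {c1, c2, c4, c6, c8, c9}.
c4 is in that set, so it is an ancestor of c8.

Yes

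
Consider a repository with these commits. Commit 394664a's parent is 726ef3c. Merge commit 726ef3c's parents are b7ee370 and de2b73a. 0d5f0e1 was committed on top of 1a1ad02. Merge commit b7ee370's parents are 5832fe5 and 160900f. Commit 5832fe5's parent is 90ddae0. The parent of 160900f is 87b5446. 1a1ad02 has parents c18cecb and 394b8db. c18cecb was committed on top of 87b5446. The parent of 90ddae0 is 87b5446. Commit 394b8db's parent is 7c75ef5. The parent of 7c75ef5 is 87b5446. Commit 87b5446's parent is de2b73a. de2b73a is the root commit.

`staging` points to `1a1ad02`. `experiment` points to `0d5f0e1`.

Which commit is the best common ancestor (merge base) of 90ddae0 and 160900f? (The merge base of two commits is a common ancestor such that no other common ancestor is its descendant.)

87b5446

Ancestors of 90ddae0: {87b5446, 90ddae0, de2b73a}.
Ancestors of 160900f: {160900f, 87b5446, de2b73a}.
Common ancestors: {87b5446, de2b73a}.
Among these, 87b5446 is not an ancestor of any other common ancestor — it is the merge base.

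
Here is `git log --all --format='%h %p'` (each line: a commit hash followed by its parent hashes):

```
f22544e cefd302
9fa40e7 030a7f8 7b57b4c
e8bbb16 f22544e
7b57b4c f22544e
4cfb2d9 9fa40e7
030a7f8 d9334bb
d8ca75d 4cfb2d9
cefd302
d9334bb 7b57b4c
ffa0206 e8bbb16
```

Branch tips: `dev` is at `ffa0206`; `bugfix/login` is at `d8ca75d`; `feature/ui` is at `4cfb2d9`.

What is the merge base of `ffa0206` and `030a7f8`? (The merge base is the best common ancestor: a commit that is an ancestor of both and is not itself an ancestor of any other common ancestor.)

f22544e

Ancestors of ffa0206: {cefd302, e8bbb16, f22544e, ffa0206}.
Ancestors of 030a7f8: {030a7f8, 7b57b4c, cefd302, d9334bb, f22544e}.
Common ancestors: {cefd302, f22544e}.
Among these, f22544e is not an ancestor of any other common ancestor — it is the merge base.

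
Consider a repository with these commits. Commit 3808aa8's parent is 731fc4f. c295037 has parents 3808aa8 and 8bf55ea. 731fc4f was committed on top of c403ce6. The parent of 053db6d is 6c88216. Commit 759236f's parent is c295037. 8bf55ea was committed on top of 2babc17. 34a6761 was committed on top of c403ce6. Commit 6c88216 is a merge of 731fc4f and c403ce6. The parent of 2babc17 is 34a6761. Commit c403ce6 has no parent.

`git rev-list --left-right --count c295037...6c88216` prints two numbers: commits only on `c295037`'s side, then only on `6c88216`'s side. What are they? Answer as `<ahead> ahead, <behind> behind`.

5 ahead, 1 behind

Reachable from c295037: {2babc17, 34a6761, 3808aa8, 731fc4f, 8bf55ea, c295037, c403ce6}.
Reachable from 6c88216: {6c88216, 731fc4f, c403ce6}.
Only in c295037's history (ahead): {2babc17, 34a6761, 3808aa8, 8bf55ea, c295037} — 5.
Only in 6c88216's history (behind): {6c88216} — 1.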